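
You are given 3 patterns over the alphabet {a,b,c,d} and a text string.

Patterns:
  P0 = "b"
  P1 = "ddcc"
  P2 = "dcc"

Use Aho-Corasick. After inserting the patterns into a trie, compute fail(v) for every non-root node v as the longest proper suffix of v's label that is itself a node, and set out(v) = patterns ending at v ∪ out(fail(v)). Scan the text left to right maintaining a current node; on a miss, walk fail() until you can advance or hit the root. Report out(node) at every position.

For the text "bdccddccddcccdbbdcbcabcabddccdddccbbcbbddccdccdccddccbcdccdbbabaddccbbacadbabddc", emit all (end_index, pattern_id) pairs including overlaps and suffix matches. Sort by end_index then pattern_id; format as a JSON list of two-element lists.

Construct AC machine:
Trie nodes:
  n0 'ε': b→1 d→2
  n1 'b': ·  [P0 ends]
  n2 'd': c→6 d→3
  n3 'dd': c→4
  n4 'ddc': c→5
  n5 'ddcc': ·  [P1 ends]
  n6 'dc': c→7
  n7 'dcc': ·  [P2 ends]

Failure links (BFS by depth):
  fail(1) 'b': from fail(0)=0 chase 'b': 0 ⇒ 0;  out={0}∪out(0)={0}
  fail(2) 'd': from fail(0)=0 chase 'd': 0 ⇒ 0;  out=∅∪out(0)=∅
  fail(3) 'dd': from fail(2)=0 chase 'd': 0 ⇒ 2;  out=∅∪out(2)=∅
  fail(6) 'dc': from fail(2)=0 chase 'c': 0 ⇒ 0;  out=∅∪out(0)=∅
  fail(4) 'ddc': from fail(3)=2 chase 'c': 2 ⇒ 6;  out=∅∪out(6)=∅
  fail(7) 'dcc': from fail(6)=0 chase 'c': 0 ⇒ 0;  out={2}∪out(0)={2}
  fail(5) 'ddcc': from fail(4)=6 chase 'c': 6 ⇒ 7;  out={1}∪out(7)={1,2}

Text stream:
[0] read 'b'  n0⇒n1  → match P0@[0:0]
[1] read 'd'  n1⇒n2 (fail-walked)
[2] read 'c'  n2⇒n6
[3] read 'c'  n6⇒n7  → match P2@[1:3]
[4] read 'd'  n7⇒n2 (fail-walked)
[5] read 'd'  n2⇒n3
[6] read 'c'  n3⇒n4
[7] read 'c'  n4⇒n5  → match P1@[4:7],P2@[5:7]
[8] read 'd'  n5⇒n2 (fail-walked)
[9] read 'd'  n2⇒n3
[10] read 'c'  n3⇒n4
[11] read 'c'  n4⇒n5  → match P1@[8:11],P2@[9:11]
[12] read 'c'  n5⇒n0 (fail-walked)
[13] read 'd'  n0⇒n2
[14] read 'b'  n2⇒n1 (fail-walked)  → match P0@[14:14]
[15] read 'b'  n1⇒n1 (fail-walked)  → match P0@[15:15]
[16] read 'd'  n1⇒n2 (fail-walked)
[17] read 'c'  n2⇒n6
[18] read 'b'  n6⇒n1 (fail-walked)  → match P0@[18:18]
[19] read 'c'  n1⇒n0 (fail-walked)
[20] read 'a'  n0⇒n0
[21] read 'b'  n0⇒n1  → match P0@[21:21]
[22] read 'c'  n1⇒n0 (fail-walked)
[23] read 'a'  n0⇒n0
[24] read 'b'  n0⇒n1  → match P0@[24:24]
[25] read 'd'  n1⇒n2 (fail-walked)
[26] read 'd'  n2⇒n3
[27] read 'c'  n3⇒n4
[28] read 'c'  n4⇒n5  → match P1@[25:28],P2@[26:28]
[29] read 'd'  n5⇒n2 (fail-walked)
[30] read 'd'  n2⇒n3
[31] read 'd'  n3⇒n3 (fail-walked)
[32] read 'c'  n3⇒n4
[33] read 'c'  n4⇒n5  → match P1@[30:33],P2@[31:33]
[34] read 'b'  n5⇒n1 (fail-walked)  → match P0@[34:34]
[35] read 'b'  n1⇒n1 (fail-walked)  → match P0@[35:35]
[36] read 'c'  n1⇒n0 (fail-walked)
[37] read 'b'  n0⇒n1  → match P0@[37:37]
[38] read 'b'  n1⇒n1 (fail-walked)  → match P0@[38:38]
[39] read 'd'  n1⇒n2 (fail-walked)
[40] read 'd'  n2⇒n3
[41] read 'c'  n3⇒n4
[42] read 'c'  n4⇒n5  → match P1@[39:42],P2@[40:42]
[43] read 'd'  n5⇒n2 (fail-walked)
[44] read 'c'  n2⇒n6
[45] read 'c'  n6⇒n7  → match P2@[43:45]
[46] read 'd'  n7⇒n2 (fail-walked)
[47] read 'c'  n2⇒n6
[48] read 'c'  n6⇒n7  → match P2@[46:48]
[49] read 'd'  n7⇒n2 (fail-walked)
[50] read 'd'  n2⇒n3
[51] read 'c'  n3⇒n4
[52] read 'c'  n4⇒n5  → match P1@[49:52],P2@[50:52]
[53] read 'b'  n5⇒n1 (fail-walked)  → match P0@[53:53]
[54] read 'c'  n1⇒n0 (fail-walked)
[55] read 'd'  n0⇒n2
[56] read 'c'  n2⇒n6
[57] read 'c'  n6⇒n7  → match P2@[55:57]
[58] read 'd'  n7⇒n2 (fail-walked)
[59] read 'b'  n2⇒n1 (fail-walked)  → match P0@[59:59]
[60] read 'b'  n1⇒n1 (fail-walked)  → match P0@[60:60]
[61] read 'a'  n1⇒n0 (fail-walked)
[62] read 'b'  n0⇒n1  → match P0@[62:62]
[63] read 'a'  n1⇒n0 (fail-walked)
[64] read 'd'  n0⇒n2
[65] read 'd'  n2⇒n3
[66] read 'c'  n3⇒n4
[67] read 'c'  n4⇒n5  → match P1@[64:67],P2@[65:67]
[68] read 'b'  n5⇒n1 (fail-walked)  → match P0@[68:68]
[69] read 'b'  n1⇒n1 (fail-walked)  → match P0@[69:69]
[70] read 'a'  n1⇒n0 (fail-walked)
[71] read 'c'  n0⇒n0
[72] read 'a'  n0⇒n0
[73] read 'd'  n0⇒n2
[74] read 'b'  n2⇒n1 (fail-walked)  → match P0@[74:74]
[75] read 'a'  n1⇒n0 (fail-walked)
[76] read 'b'  n0⇒n1  → match P0@[76:76]
[77] read 'd'  n1⇒n2 (fail-walked)
[78] read 'd'  n2⇒n3
[79] read 'c'  n3⇒n4

Result: [[0,0],[3,2],[7,1],[7,2],[11,1],[11,2],[14,0],[15,0],[18,0],[21,0],[24,0],[28,1],[28,2],[33,1],[33,2],[34,0],[35,0],[37,0],[38,0],[42,1],[42,2],[45,2],[48,2],[52,1],[52,2],[53,0],[57,2],[59,0],[60,0],[62,0],[67,1],[67,2],[68,0],[69,0],[74,0],[76,0]]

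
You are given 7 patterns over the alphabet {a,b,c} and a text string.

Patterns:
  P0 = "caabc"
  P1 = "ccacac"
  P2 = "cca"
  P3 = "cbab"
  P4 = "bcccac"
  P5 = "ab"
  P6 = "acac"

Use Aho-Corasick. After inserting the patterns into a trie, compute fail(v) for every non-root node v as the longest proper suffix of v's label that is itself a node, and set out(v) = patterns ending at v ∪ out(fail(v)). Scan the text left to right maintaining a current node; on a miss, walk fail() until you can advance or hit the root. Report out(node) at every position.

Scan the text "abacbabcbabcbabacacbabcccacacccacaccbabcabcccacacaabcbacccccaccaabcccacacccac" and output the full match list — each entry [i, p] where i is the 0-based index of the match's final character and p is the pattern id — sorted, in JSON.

Build automaton:
Trie nodes:
  0='ε' goto a→20 b→14 c→1
  1='c' goto a→2 b→11 c→6
  2='ca' goto a→3
  3='caa' goto b→4
  4='caab' goto c→5
  5='caabc' goto ·  ←P0
  6='cc' goto a→7
  7='cca' goto c→8  ←P2
  8='ccac' goto a→9
  9='ccaca' goto c→10
  10='ccacac' goto ·  ←P1
  11='cb' goto a→12
  12='cba' goto b→13
  13='cbab' goto ·  ←P3
  14='b' goto c→15
  15='bc' goto c→16
  16='bcc' goto c→17
  17='bccc' goto a→18
  18='bccca' goto c→19
  19='bcccac' goto ·  ←P4
  20='a' goto b→21 c→22
  21='ab' goto ·  ←P5
  22='ac' goto a→23
  23='aca' goto c→24
  24='acac' goto ·  ←P6

BFS fail/out derivation:
  n1('c'): parent n0 fail=0; on 'c' 0 → fail=0;  out ∅∪∅=∅
  n14('b'): parent n0 fail=0; on 'b' 0 → fail=0;  out ∅∪∅=∅
  n20('a'): parent n0 fail=0; on 'a' 0 → fail=0;  out ∅∪∅=∅
  n2('ca'): parent n1 fail=0; on 'a' 0 → fail=20;  out ∅∪∅=∅
  n6('cc'): parent n1 fail=0; on 'c' 0 → fail=1;  out ∅∪∅=∅
  n11('cb'): parent n1 fail=0; on 'b' 0 → fail=14;  out ∅∪∅=∅
  n15('bc'): parent n14 fail=0; on 'c' 0 → fail=1;  out ∅∪∅=∅
  n21('ab'): parent n20 fail=0; on 'b' 0 → fail=14;  out {5}∪∅={5}
  n22('ac'): parent n20 fail=0; on 'c' 0 → fail=1;  out ∅∪∅=∅
  n3('caa'): parent n2 fail=20; on 'a' 20→0 → fail=20;  out ∅∪∅=∅
  n7('cca'): parent n6 fail=1; on 'a' 1 → fail=2;  out {2}∪∅={2}
  n12('cba'): parent n11 fail=14; on 'a' 14→0 → fail=20;  out ∅∪∅=∅
  n16('bcc'): parent n15 fail=1; on 'c' 1 → fail=6;  out ∅∪∅=∅
  n23('aca'): parent n22 fail=1; on 'a' 1 → fail=2;  out ∅∪∅=∅
  n4('caab'): parent n3 fail=20; on 'b' 20 → fail=21;  out ∅∪{5}={5}
  n8('ccac'): parent n7 fail=2; on 'c' 2→20 → fail=22;  out ∅∪∅=∅
  n13('cbab'): parent n12 fail=20; on 'b' 20 → fail=21;  out {3}∪{5}={3,5}
  n17('bccc'): parent n16 fail=6; on 'c' 6→1 → fail=6;  out ∅∪∅=∅
  n24('acac'): parent n23 fail=2; on 'c' 2→20 → fail=22;  out {6}∪∅={6}
  n5('caabc'): parent n4 fail=21; on 'c' 21→14 → fail=15;  out {0}∪∅={0}
  n9('ccaca'): parent n8 fail=22; on 'a' 22 → fail=23;  out ∅∪∅=∅
  n18('bccca'): parent n17 fail=6; on 'a' 6 → fail=7;  out ∅∪{2}={2}
  n10('ccacac'): parent n9 fail=23; on 'c' 23 → fail=24;  out {1}∪{6}={1,6}
  n19('bcccac'): parent n18 fail=7; on 'c' 7 → fail=8;  out {4}∪∅={4}

Scan:
pos 0 'a': at 20
pos 1 'b': at 21  → match P5@[0:1]
pos 2 'a': at 20 (fail-walked)
pos 3 'c': at 22
pos 4 'b': at 11 (fail-walked)
pos 5 'a': at 12
pos 6 'b': at 13  → match P3@[3:6],P5@[5:6]
pos 7 'c': at 15 (fail-walked)
pos 8 'b': at 11 (fail-walked)
pos 9 'a': at 12
pos 10 'b': at 13  → match P3@[7:10],P5@[9:10]
pos 11 'c': at 15 (fail-walked)
pos 12 'b': at 11 (fail-walked)
pos 13 'a': at 12
pos 14 'b': at 13  → match P3@[11:14],P5@[13:14]
pos 15 'a': at 20 (fail-walked)
pos 16 'c': at 22
pos 17 'a': at 23
pos 18 'c': at 24  → match P6@[15:18]
pos 19 'b': at 11 (fail-walked)
pos 20 'a': at 12
pos 21 'b': at 13  → match P3@[18:21],P5@[20:21]
pos 22 'c': at 15 (fail-walked)
pos 23 'c': at 16
pos 24 'c': at 17
pos 25 'a': at 18  → match P2@[23:25]
pos 26 'c': at 19  → match P4@[21:26]
pos 27 'a': at 9 (fail-walked)
pos 28 'c': at 10  → match P1@[23:28],P6@[25:28]
pos 29 'c': at 6 (fail-walked)
pos 30 'c': at 6 (fail-walked)
pos 31 'a': at 7  → match P2@[29:31]
pos 32 'c': at 8
pos 33 'a': at 9
pos 34 'c': at 10  → match P1@[29:34],P6@[31:34]
pos 35 'c': at 6 (fail-walked)
pos 36 'b': at 11 (fail-walked)
pos 37 'a': at 12
pos 38 'b': at 13  → match P3@[35:38],P5@[37:38]
pos 39 'c': at 15 (fail-walked)
pos 40 'a': at 2 (fail-walked)
pos 41 'b': at 21 (fail-walked)  → match P5@[40:41]
pos 42 'c': at 15 (fail-walked)
pos 43 'c': at 16
pos 44 'c': at 17
pos 45 'a': at 18  → match P2@[43:45]
pos 46 'c': at 19  → match P4@[41:46]
pos 47 'a': at 9 (fail-walked)
pos 48 'c': at 10  → match P1@[43:48],P6@[45:48]
pos 49 'a': at 23 (fail-walked)
pos 50 'a': at 3 (fail-walked)
pos 51 'b': at 4  → match P5@[50:51]
pos 52 'c': at 5  → match P0@[48:52]
pos 53 'b': at 11 (fail-walked)
pos 54 'a': at 12
pos 55 'c': at 22 (fail-walked)
pos 56 'c': at 6 (fail-walked)
pos 57 'c': at 6 (fail-walked)
pos 58 'c': at 6 (fail-walked)
pos 59 'c': at 6 (fail-walked)
pos 60 'a': at 7  → match P2@[58:60]
pos 61 'c': at 8
pos 62 'c': at 6 (fail-walked)
pos 63 'a': at 7  → match P2@[61:63]
pos 64 'a': at 3 (fail-walked)
pos 65 'b': at 4  → match P5@[64:65]
pos 66 'c': at 5  → match P0@[62:66]
pos 67 'c': at 16 (fail-walked)
pos 68 'c': at 17
pos 69 'a': at 18  → match P2@[67:69]
pos 70 'c': at 19  → match P4@[65:70]
pos 71 'a': at 9 (fail-walked)
pos 72 'c': at 10  → match P1@[67:72],P6@[69:72]
pos 73 'c': at 6 (fail-walked)
pos 74 'c': at 6 (fail-walked)
pos 75 'a': at 7  → match P2@[73:75]
pos 76 'c': at 8

All matches (sorted): [[1,5],[6,3],[6,5],[10,3],[10,5],[14,3],[14,5],[18,6],[21,3],[21,5],[25,2],[26,4],[28,1],[28,6],[31,2],[34,1],[34,6],[38,3],[38,5],[41,5],[45,2],[46,4],[48,1],[48,6],[51,5],[52,0],[60,2],[63,2],[65,5],[66,0],[69,2],[70,4],[72,1],[72,6],[75,2]]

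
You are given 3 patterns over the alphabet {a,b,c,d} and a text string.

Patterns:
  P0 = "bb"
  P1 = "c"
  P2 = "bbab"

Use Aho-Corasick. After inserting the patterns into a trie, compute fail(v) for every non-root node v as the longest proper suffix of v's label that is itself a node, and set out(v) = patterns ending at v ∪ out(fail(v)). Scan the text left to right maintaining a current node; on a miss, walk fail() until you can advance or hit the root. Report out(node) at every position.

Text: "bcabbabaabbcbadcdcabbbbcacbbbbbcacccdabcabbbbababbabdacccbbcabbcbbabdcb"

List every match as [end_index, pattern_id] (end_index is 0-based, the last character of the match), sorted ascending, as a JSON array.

Construct AC machine:
Trie nodes:
  0='ε' goto b→1 c→3
  1='b' goto b→2
  2='bb' goto a→4  [P0 ends]
  3='c' goto ·  [P1 ends]
  4='bba' goto b→5
  5='bbab' goto ·  [P2 ends]

Failure links (BFS by depth):
  n1('b'): parent n0 fail=0; on 'b' 0 → fail=0;  out ∅∪∅=∅
  n3('c'): parent n0 fail=0; on 'c' 0 → fail=0;  out {1}∪∅={1}
  n2('bb'): parent n1 fail=0; on 'b' 0 → fail=1;  out {0}∪∅={0}
  n4('bba'): parent n2 fail=1; on 'a' 1→0 → fail=0;  out ∅∪∅=∅
  n5('bbab'): parent n4 fail=0; on 'b' 0 → fail=1;  out {2}∪∅={2}

Run:
i=0 'b': node 0→1
i=1 'c': node 1→3 (via fail)  ** P1@[1:1]
i=2 'a': node 3→0 (via fail)
i=3 'b': node 0→1
i=4 'b': node 1→2  ** P0@[3:4]
i=5 'a': node 2→4
i=6 'b': node 4→5  ** P2@[3:6]
i=7 'a': node 5→0 (via fail)
i=8 'a': node 0→0
i=9 'b': node 0→1
i=10 'b': node 1→2  ** P0@[9:10]
i=11 'c': node 2→3 (via fail)  ** P1@[11:11]
i=12 'b': node 3→1 (via fail)
i=13 'a': node 1→0 (via fail)
i=14 'd': node 0→0
i=15 'c': node 0→3  ** P1@[15:15]
i=16 'd': node 3→0 (via fail)
i=17 'c': node 0→3  ** P1@[17:17]
i=18 'a': node 3→0 (via fail)
i=19 'b': node 0→1
i=20 'b': node 1→2  ** P0@[19:20]
i=21 'b': node 2→2 (via fail)  ** P0@[20:21]
i=22 'b': node 2→2 (via fail)  ** P0@[21:22]
i=23 'c': node 2→3 (via fail)  ** P1@[23:23]
i=24 'a': node 3→0 (via fail)
i=25 'c': node 0→3  ** P1@[25:25]
i=26 'b': node 3→1 (via fail)
i=27 'b': node 1→2  ** P0@[26:27]
i=28 'b': node 2→2 (via fail)  ** P0@[27:28]
i=29 'b': node 2→2 (via fail)  ** P0@[28:29]
i=30 'b': node 2→2 (via fail)  ** P0@[29:30]
i=31 'c': node 2→3 (via fail)  ** P1@[31:31]
i=32 'a': node 3→0 (via fail)
i=33 'c': node 0→3  ** P1@[33:33]
i=34 'c': node 3→3 (via fail)  ** P1@[34:34]
i=35 'c': node 3→3 (via fail)  ** P1@[35:35]
i=36 'd': node 3→0 (via fail)
i=37 'a': node 0→0
i=38 'b': node 0→1
i=39 'c': node 1→3 (via fail)  ** P1@[39:39]
i=40 'a': node 3→0 (via fail)
i=41 'b': node 0→1
i=42 'b': node 1→2  ** P0@[41:42]
i=43 'b': node 2→2 (via fail)  ** P0@[42:43]
i=44 'b': node 2→2 (via fail)  ** P0@[43:44]
i=45 'a': node 2→4
i=46 'b': node 4→5  ** P2@[43:46]
i=47 'a': node 5→0 (via fail)
i=48 'b': node 0→1
i=49 'b': node 1→2  ** P0@[48:49]
i=50 'a': node 2→4
i=51 'b': node 4→5  ** P2@[48:51]
i=52 'd': node 5→0 (via fail)
i=53 'a': node 0→0
i=54 'c': node 0→3  ** P1@[54:54]
i=55 'c': node 3→3 (via fail)  ** P1@[55:55]
i=56 'c': node 3→3 (via fail)  ** P1@[56:56]
i=57 'b': node 3→1 (via fail)
i=58 'b': node 1→2  ** P0@[57:58]
i=59 'c': node 2→3 (via fail)  ** P1@[59:59]
i=60 'a': node 3→0 (via fail)
i=61 'b': node 0→1
i=62 'b': node 1→2  ** P0@[61:62]
i=63 'c': node 2→3 (via fail)  ** P1@[63:63]
i=64 'b': node 3→1 (via fail)
i=65 'b': node 1→2  ** P0@[64:65]
i=66 'a': node 2→4
i=67 'b': node 4→5  ** P2@[64:67]
i=68 'd': node 5→0 (via fail)
i=69 'c': node 0→3  ** P1@[69:69]
i=70 'b': node 3→1 (via fail)

Result: [[1,1],[4,0],[6,2],[10,0],[11,1],[15,1],[17,1],[20,0],[21,0],[22,0],[23,1],[25,1],[27,0],[28,0],[29,0],[30,0],[31,1],[33,1],[34,1],[35,1],[39,1],[42,0],[43,0],[44,0],[46,2],[49,0],[51,2],[54,1],[55,1],[56,1],[58,0],[59,1],[62,0],[63,1],[65,0],[67,2],[69,1]]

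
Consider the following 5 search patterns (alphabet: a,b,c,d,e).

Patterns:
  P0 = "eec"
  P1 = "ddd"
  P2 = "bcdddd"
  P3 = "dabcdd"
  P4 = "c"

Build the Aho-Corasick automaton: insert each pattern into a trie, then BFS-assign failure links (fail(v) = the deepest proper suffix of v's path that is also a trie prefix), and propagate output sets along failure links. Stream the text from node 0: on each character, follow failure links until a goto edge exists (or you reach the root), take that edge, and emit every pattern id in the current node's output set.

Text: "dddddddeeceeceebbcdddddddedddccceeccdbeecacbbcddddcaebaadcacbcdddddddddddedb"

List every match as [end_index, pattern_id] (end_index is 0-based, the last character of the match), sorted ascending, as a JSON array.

Build:
Trie (insert patterns):
  0='ε' goto b→7 c→18 d→4 e→1
  1='e' goto e→2
  2='ee' goto c→3
  3='eec' goto ·  ←P0
  4='d' goto a→13 d→5
  5='dd' goto d→6
  6='ddd' goto ·  ←P1
  7='b' goto c→8
  8='bc' goto d→9
  9='bcd' goto d→10
  10='bcdd' goto d→11
  11='bcddd' goto d→12
  12='bcdddd' goto ·  ←P2
  13='da' goto b→14
  14='dab' goto c→15
  15='dabc' goto d→16
  16='dabcd' goto d→17
  17='dabcdd' goto ·  ←P3
  18='c' goto ·  ←P4

Failure links (BFS by depth):
  n1('e'): parent n0 fail=0; on 'e' 0 → fail=0;  out ∅∪∅=∅
  n4('d'): parent n0 fail=0; on 'd' 0 → fail=0;  out ∅∪∅=∅
  n7('b'): parent n0 fail=0; on 'b' 0 → fail=0;  out ∅∪∅=∅
  n18('c'): parent n0 fail=0; on 'c' 0 → fail=0;  out {4}∪∅={4}
  n2('ee'): parent n1 fail=0; on 'e' 0 → fail=1;  out ∅∪∅=∅
  n5('dd'): parent n4 fail=0; on 'd' 0 → fail=4;  out ∅∪∅=∅
  n8('bc'): parent n7 fail=0; on 'c' 0 → fail=18;  out ∅∪{4}={4}
  n13('da'): parent n4 fail=0; on 'a' 0 → fail=0;  out ∅∪∅=∅
  n3('eec'): parent n2 fail=1; on 'c' 1→0 → fail=18;  out {0}∪{4}={0,4}
  n6('ddd'): parent n5 fail=4; on 'd' 4 → fail=5;  out {1}∪∅={1}
  n9('bcd'): parent n8 fail=18; on 'd' 18→0 → fail=4;  out ∅∪∅=∅
  n14('dab'): parent n13 fail=0; on 'b' 0 → fail=7;  out ∅∪∅=∅
  n10('bcdd'): parent n9 fail=4; on 'd' 4 → fail=5;  out ∅∪∅=∅
  n15('dabc'): parent n14 fail=7; on 'c' 7 → fail=8;  out ∅∪{4}={4}
  n11('bcddd'): parent n10 fail=5; on 'd' 5 → fail=6;  out ∅∪{1}={1}
  n16('dabcd'): parent n15 fail=8; on 'd' 8 → fail=9;  out ∅∪∅=∅
  n12('bcdddd'): parent n11 fail=6; on 'd' 6→5 → fail=6;  out {2}∪{1}={1,2}
  n17('dabcdd'): parent n16 fail=9; on 'd' 9 → fail=10;  out {3}∪∅={3}

Text stream:
pos 0 'd': at 4
pos 1 'd': at 5
pos 2 'd': at 6  emit P1@[0:2]
pos 3 'd': at 6 (via fail)  emit P1@[1:3]
pos 4 'd': at 6 (via fail)  emit P1@[2:4]
pos 5 'd': at 6 (via fail)  emit P1@[3:5]
pos 6 'd': at 6 (via fail)  emit P1@[4:6]
pos 7 'e': at 1 (via fail)
pos 8 'e': at 2
pos 9 'c': at 3  emit P0@[7:9],P4@[9:9]
pos 10 'e': at 1 (via fail)
pos 11 'e': at 2
pos 12 'c': at 3  emit P0@[10:12],P4@[12:12]
pos 13 'e': at 1 (via fail)
pos 14 'e': at 2
pos 15 'b': at 7 (via fail)
pos 16 'b': at 7 (via fail)
pos 17 'c': at 8  emit P4@[17:17]
pos 18 'd': at 9
pos 19 'd': at 10
pos 20 'd': at 11  emit P1@[18:20]
pos 21 'd': at 12  emit P1@[19:21],P2@[16:21]
pos 22 'd': at 6 (via fail)  emit P1@[20:22]
pos 23 'd': at 6 (via fail)  emit P1@[21:23]
pos 24 'd': at 6 (via fail)  emit P1@[22:24]
pos 25 'e': at 1 (via fail)
pos 26 'd': at 4 (via fail)
pos 27 'd': at 5
pos 28 'd': at 6  emit P1@[26:28]
pos 29 'c': at 18 (via fail)  emit P4@[29:29]
pos 30 'c': at 18 (via fail)  emit P4@[30:30]
pos 31 'c': at 18 (via fail)  emit P4@[31:31]
pos 32 'e': at 1 (via fail)
pos 33 'e': at 2
pos 34 'c': at 3  emit P0@[32:34],P4@[34:34]
pos 35 'c': at 18 (via fail)  emit P4@[35:35]
pos 36 'd': at 4 (via fail)
pos 37 'b': at 7 (via fail)
pos 38 'e': at 1 (via fail)
pos 39 'e': at 2
pos 40 'c': at 3  emit P0@[38:40],P4@[40:40]
pos 41 'a': at 0 (via fail)
pos 42 'c': at 18  emit P4@[42:42]
pos 43 'b': at 7 (via fail)
pos 44 'b': at 7 (via fail)
pos 45 'c': at 8  emit P4@[45:45]
pos 46 'd': at 9
pos 47 'd': at 10
pos 48 'd': at 11  emit P1@[46:48]
pos 49 'd': at 12  emit P1@[47:49],P2@[44:49]
pos 50 'c': at 18 (via fail)  emit P4@[50:50]
pos 51 'a': at 0 (via fail)
pos 52 'e': at 1
pos 53 'b': at 7 (via fail)
pos 54 'a': at 0 (via fail)
pos 55 'a': at 0
pos 56 'd': at 4
pos 57 'c': at 18 (via fail)  emit P4@[57:57]
pos 58 'a': at 0 (via fail)
pos 59 'c': at 18  emit P4@[59:59]
pos 60 'b': at 7 (via fail)
pos 61 'c': at 8  emit P4@[61:61]
pos 62 'd': at 9
pos 63 'd': at 10
pos 64 'd': at 11  emit P1@[62:64]
pos 65 'd': at 12  emit P1@[63:65],P2@[60:65]
pos 66 'd': at 6 (via fail)  emit P1@[64:66]
pos 67 'd': at 6 (via fail)  emit P1@[65:67]
pos 68 'd': at 6 (via fail)  emit P1@[66:68]
pos 69 'd': at 6 (via fail)  emit P1@[67:69]
pos 70 'd': at 6 (via fail)  emit P1@[68:70]
pos 71 'd': at 6 (via fail)  emit P1@[69:71]
pos 72 'd': at 6 (via fail)  emit P1@[70:72]
pos 73 'e': at 1 (via fail)
pos 74 'd': at 4 (via fail)
pos 75 'b': at 7 (via fail)

Result: [[2,1],[3,1],[4,1],[5,1],[6,1],[9,0],[9,4],[12,0],[12,4],[17,4],[20,1],[21,1],[21,2],[22,1],[23,1],[24,1],[28,1],[29,4],[30,4],[31,4],[34,0],[34,4],[35,4],[40,0],[40,4],[42,4],[45,4],[48,1],[49,1],[49,2],[50,4],[57,4],[59,4],[61,4],[64,1],[65,1],[65,2],[66,1],[67,1],[68,1],[69,1],[70,1],[71,1],[72,1]]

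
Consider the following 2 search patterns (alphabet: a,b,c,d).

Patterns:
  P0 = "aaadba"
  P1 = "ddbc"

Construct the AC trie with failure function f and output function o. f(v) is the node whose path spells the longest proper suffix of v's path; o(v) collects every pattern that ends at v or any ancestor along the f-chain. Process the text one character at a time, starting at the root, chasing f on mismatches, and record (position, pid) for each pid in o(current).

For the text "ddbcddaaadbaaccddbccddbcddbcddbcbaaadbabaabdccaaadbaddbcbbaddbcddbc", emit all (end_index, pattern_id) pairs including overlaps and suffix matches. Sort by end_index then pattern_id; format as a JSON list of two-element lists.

Construct AC machine:
Trie (insert patterns):
  0='ε' goto a→1 d→7
  1='a' goto a→2
  2='aa' goto a→3
  3='aaa' goto d→4
  4='aaad' goto b→5
  5='aaadb' goto a→6
  6='aaadba' goto ·  [P0 ends]
  7='d' goto d→8
  8='dd' goto b→9
  9='ddb' goto c→10
  10='ddbc' goto ·  [P1 ends]

BFS fail/out derivation:
  fail(1) 'a': from fail(0)=0 chase 'a': 0 ⇒ 0;  out=∅∪out(0)=∅
  fail(7) 'd': from fail(0)=0 chase 'd': 0 ⇒ 0;  out=∅∪out(0)=∅
  fail(2) 'aa': from fail(1)=0 chase 'a': 0 ⇒ 1;  out=∅∪out(1)=∅
  fail(8) 'dd': from fail(7)=0 chase 'd': 0 ⇒ 7;  out=∅∪out(7)=∅
  fail(3) 'aaa': from fail(2)=1 chase 'a': 1 ⇒ 2;  out=∅∪out(2)=∅
  fail(9) 'ddb': from fail(8)=7 chase 'b': 7→0 ⇒ 0;  out=∅∪out(0)=∅
  fail(4) 'aaad': from fail(3)=2 chase 'd': 2→1→0 ⇒ 7;  out=∅∪out(7)=∅
  fail(10) 'ddbc': from fail(9)=0 chase 'c': 0 ⇒ 0;  out={1}∪out(0)={1}
  fail(5) 'aaadb': from fail(4)=7 chase 'b': 7→0 ⇒ 0;  out=∅∪out(0)=∅
  fail(6) 'aaadba': from fail(5)=0 chase 'a': 0 ⇒ 1;  out={0}∪out(1)={0}

Scan:
pos 0 'd': at 7
pos 1 'd': at 8
pos 2 'b': at 9
pos 3 'c': at 10  emit P1@[0:3]
pos 4 'd': at 7 ·f
pos 5 'd': at 8
pos 6 'a': at 1 ·f
pos 7 'a': at 2
pos 8 'a': at 3
pos 9 'd': at 4
pos 10 'b': at 5
pos 11 'a': at 6  emit P0@[6:11]
pos 12 'a': at 2 ·f
pos 13 'c': at 0 ·f
pos 14 'c': at 0
pos 15 'd': at 7
pos 16 'd': at 8
pos 17 'b': at 9
pos 18 'c': at 10  emit P1@[15:18]
pos 19 'c': at 0 ·f
pos 20 'd': at 7
pos 21 'd': at 8
pos 22 'b': at 9
pos 23 'c': at 10  emit P1@[20:23]
pos 24 'd': at 7 ·f
pos 25 'd': at 8
pos 26 'b': at 9
pos 27 'c': at 10  emit P1@[24:27]
pos 28 'd': at 7 ·f
pos 29 'd': at 8
pos 30 'b': at 9
pos 31 'c': at 10  emit P1@[28:31]
pos 32 'b': at 0 ·f
pos 33 'a': at 1
pos 34 'a': at 2
pos 35 'a': at 3
pos 36 'd': at 4
pos 37 'b': at 5
pos 38 'a': at 6  emit P0@[33:38]
pos 39 'b': at 0 ·f
pos 40 'a': at 1
pos 41 'a': at 2
pos 42 'b': at 0 ·f
pos 43 'd': at 7
pos 44 'c': at 0 ·f
pos 45 'c': at 0
pos 46 'a': at 1
pos 47 'a': at 2
pos 48 'a': at 3
pos 49 'd': at 4
pos 50 'b': at 5
pos 51 'a': at 6  emit P0@[46:51]
pos 52 'd': at 7 ·f
pos 53 'd': at 8
pos 54 'b': at 9
pos 55 'c': at 10  emit P1@[52:55]
pos 56 'b': at 0 ·f
pos 57 'b': at 0
pos 58 'a': at 1
pos 59 'd': at 7 ·f
pos 60 'd': at 8
pos 61 'b': at 9
pos 62 'c': at 10  emit P1@[59:62]
pos 63 'd': at 7 ·f
pos 64 'd': at 8
pos 65 'b': at 9
pos 66 'c': at 10  emit P1@[63:66]

Matches: [[3,1],[11,0],[18,1],[23,1],[27,1],[31,1],[38,0],[51,0],[55,1],[62,1],[66,1]]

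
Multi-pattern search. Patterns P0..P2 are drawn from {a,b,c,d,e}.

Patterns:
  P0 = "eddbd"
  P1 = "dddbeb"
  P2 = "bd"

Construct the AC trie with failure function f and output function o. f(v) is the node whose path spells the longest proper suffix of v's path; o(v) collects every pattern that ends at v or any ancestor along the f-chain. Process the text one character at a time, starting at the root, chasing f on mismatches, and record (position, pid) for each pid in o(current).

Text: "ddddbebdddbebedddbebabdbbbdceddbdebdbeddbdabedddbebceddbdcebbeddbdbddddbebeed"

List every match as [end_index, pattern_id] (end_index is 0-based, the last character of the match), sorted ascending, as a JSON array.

Build:
Trie nodes:
  0='ε' goto b→12 d→6 e→1
  1='e' goto d→2
  2='ed' goto d→3
  3='edd' goto b→4
  4='eddb' goto d→5
  5='eddbd' goto ·  [P0 ends]
  6='d' goto d→7
  7='dd' goto d→8
  8='ddd' goto b→9
  9='dddb' goto e→10
  10='dddbe' goto b→11
  11='dddbeb' goto ·  [P1 ends]
  12='b' goto d→13
  13='bd' goto ·  [P2 ends]

Failure links (BFS by depth):
  n1('e'): parent n0 fail=0; on 'e' 0 → fail=0;  out ∅∪∅=∅
  n6('d'): parent n0 fail=0; on 'd' 0 → fail=0;  out ∅∪∅=∅
  n12('b'): parent n0 fail=0; on 'b' 0 → fail=0;  out ∅∪∅=∅
  n2('ed'): parent n1 fail=0; on 'd' 0 → fail=6;  out ∅∪∅=∅
  n7('dd'): parent n6 fail=0; on 'd' 0 → fail=6;  out ∅∪∅=∅
  n13('bd'): parent n12 fail=0; on 'd' 0 → fail=6;  out {2}∪∅={2}
  n3('edd'): parent n2 fail=6; on 'd' 6 → fail=7;  out ∅∪∅=∅
  n8('ddd'): parent n7 fail=6; on 'd' 6 → fail=7;  out ∅∪∅=∅
  n4('eddb'): parent n3 fail=7; on 'b' 7→6→0 → fail=12;  out ∅∪∅=∅
  n9('dddb'): parent n8 fail=7; on 'b' 7→6→0 → fail=12;  out ∅∪∅=∅
  n5('eddbd'): parent n4 fail=12; on 'd' 12 → fail=13;  out {0}∪{2}={0,2}
  n10('dddbe'): parent n9 fail=12; on 'e' 12→0 → fail=1;  out ∅∪∅=∅
  n11('dddbeb'): parent n10 fail=1; on 'b' 1→0 → fail=12;  out {1}∪∅={1}

Run:
i=0 'd': node 0→6
i=1 'd': node 6→7
i=2 'd': node 7→8
i=3 'd': node 8→8 (fail-walked)
i=4 'b': node 8→9
i=5 'e': node 9→10
i=6 'b': node 10→11  → match P1@[1:6]
i=7 'd': node 11→13 (fail-walked)  → match P2@[6:7]
i=8 'd': node 13→7 (fail-walked)
i=9 'd': node 7→8
i=10 'b': node 8→9
i=11 'e': node 9→10
i=12 'b': node 10→11  → match P1@[7:12]
i=13 'e': node 11→1 (fail-walked)
i=14 'd': node 1→2
i=15 'd': node 2→3
i=16 'd': node 3→8 (fail-walked)
i=17 'b': node 8→9
i=18 'e': node 9→10
i=19 'b': node 10→11  → match P1@[14:19]
i=20 'a': node 11→0 (fail-walked)
i=21 'b': node 0→12
i=22 'd': node 12→13  → match P2@[21:22]
i=23 'b': node 13→12 (fail-walked)
i=24 'b': node 12→12 (fail-walked)
i=25 'b': node 12→12 (fail-walked)
i=26 'd': node 12→13  → match P2@[25:26]
i=27 'c': node 13→0 (fail-walked)
i=28 'e': node 0→1
i=29 'd': node 1→2
i=30 'd': node 2→3
i=31 'b': node 3→4
i=32 'd': node 4→5  → match P0@[28:32],P2@[31:32]
i=33 'e': node 5→1 (fail-walked)
i=34 'b': node 1→12 (fail-walked)
i=35 'd': node 12→13  → match P2@[34:35]
i=36 'b': node 13→12 (fail-walked)
i=37 'e': node 12→1 (fail-walked)
i=38 'd': node 1→2
i=39 'd': node 2→3
i=40 'b': node 3→4
i=41 'd': node 4→5  → match P0@[37:41],P2@[40:41]
i=42 'a': node 5→0 (fail-walked)
i=43 'b': node 0→12
i=44 'e': node 12→1 (fail-walked)
i=45 'd': node 1→2
i=46 'd': node 2→3
i=47 'd': node 3→8 (fail-walked)
i=48 'b': node 8→9
i=49 'e': node 9→10
i=50 'b': node 10→11  → match P1@[45:50]
i=51 'c': node 11→0 (fail-walked)
i=52 'e': node 0→1
i=53 'd': node 1→2
i=54 'd': node 2→3
i=55 'b': node 3→4
i=56 'd': node 4→5  → match P0@[52:56],P2@[55:56]
i=57 'c': node 5→0 (fail-walked)
i=58 'e': node 0→1
i=59 'b': node 1→12 (fail-walked)
i=60 'b': node 12→12 (fail-walked)
i=61 'e': node 12→1 (fail-walked)
i=62 'd': node 1→2
i=63 'd': node 2→3
i=64 'b': node 3→4
i=65 'd': node 4→5  → match P0@[61:65],P2@[64:65]
i=66 'b': node 5→12 (fail-walked)
i=67 'd': node 12→13  → match P2@[66:67]
i=68 'd': node 13→7 (fail-walked)
i=69 'd': node 7→8
i=70 'd': node 8→8 (fail-walked)
i=71 'b': node 8→9
i=72 'e': node 9→10
i=73 'b': node 10→11  → match P1@[68:73]
i=74 'e': node 11→1 (fail-walked)
i=75 'e': node 1→1 (fail-walked)
i=76 'd': node 1→2

All matches (sorted): [[6,1],[7,2],[12,1],[19,1],[22,2],[26,2],[32,0],[32,2],[35,2],[41,0],[41,2],[50,1],[56,0],[56,2],[65,0],[65,2],[67,2],[73,1]]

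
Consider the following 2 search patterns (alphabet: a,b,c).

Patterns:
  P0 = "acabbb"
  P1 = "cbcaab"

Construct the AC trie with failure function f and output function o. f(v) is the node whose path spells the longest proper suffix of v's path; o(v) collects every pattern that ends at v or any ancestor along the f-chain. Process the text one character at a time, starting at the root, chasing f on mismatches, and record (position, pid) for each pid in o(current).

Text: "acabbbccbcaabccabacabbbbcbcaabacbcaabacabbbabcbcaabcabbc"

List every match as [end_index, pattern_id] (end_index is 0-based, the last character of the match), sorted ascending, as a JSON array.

Construct AC machine:
Trie (insert patterns):
  n0 'ε': a→1 c→7
  n1 'a': c→2
  n2 'ac': a→3
  n3 'aca': b→4
  n4 'acab': b→5
  n5 'acabb': b→6
  n6 'acabbb': ·  ←P0
  n7 'c': b→8
  n8 'cb': c→9
  n9 'cbc': a→10
  n10 'cbca': a→11
  n11 'cbcaa': b→12
  n12 'cbcaab': ·  ←P1

Failure links (BFS by depth):
  fail(1) 'a': from fail(0)=0 chase 'a': 0 ⇒ 0;  out=∅∪out(0)=∅
  fail(7) 'c': from fail(0)=0 chase 'c': 0 ⇒ 0;  out=∅∪out(0)=∅
  fail(2) 'ac': from fail(1)=0 chase 'c': 0 ⇒ 7;  out=∅∪out(7)=∅
  fail(8) 'cb': from fail(7)=0 chase 'b': 0 ⇒ 0;  out=∅∪out(0)=∅
  fail(3) 'aca': from fail(2)=7 chase 'a': 7→0 ⇒ 1;  out=∅∪out(1)=∅
  fail(9) 'cbc': from fail(8)=0 chase 'c': 0 ⇒ 7;  out=∅∪out(7)=∅
  fail(4) 'acab': from fail(3)=1 chase 'b': 1→0 ⇒ 0;  out=∅∪out(0)=∅
  fail(10) 'cbca': from fail(9)=7 chase 'a': 7→0 ⇒ 1;  out=∅∪out(1)=∅
  fail(5) 'acabb': from fail(4)=0 chase 'b': 0 ⇒ 0;  out=∅∪out(0)=∅
  fail(11) 'cbcaa': from fail(10)=1 chase 'a': 1→0 ⇒ 1;  out=∅∪out(1)=∅
  fail(6) 'acabbb': from fail(5)=0 chase 'b': 0 ⇒ 0;  out={0}∪out(0)={0}
  fail(12) 'cbcaab': from fail(11)=1 chase 'b': 1→0 ⇒ 0;  out={1}∪out(0)={1}

Text stream:
pos 0 'a': at 1
pos 1 'c': at 2
pos 2 'a': at 3
pos 3 'b': at 4
pos 4 'b': at 5
pos 5 'b': at 6  ** P0@[0:5]
pos 6 'c': at 7 (via fail)
pos 7 'c': at 7 (via fail)
pos 8 'b': at 8
pos 9 'c': at 9
pos 10 'a': at 10
pos 11 'a': at 11
pos 12 'b': at 12  ** P1@[7:12]
pos 13 'c': at 7 (via fail)
pos 14 'c': at 7 (via fail)
pos 15 'a': at 1 (via fail)
pos 16 'b': at 0 (via fail)
pos 17 'a': at 1
pos 18 'c': at 2
pos 19 'a': at 3
pos 20 'b': at 4
pos 21 'b': at 5
pos 22 'b': at 6  ** P0@[17:22]
pos 23 'b': at 0 (via fail)
pos 24 'c': at 7
pos 25 'b': at 8
pos 26 'c': at 9
pos 27 'a': at 10
pos 28 'a': at 11
pos 29 'b': at 12  ** P1@[24:29]
pos 30 'a': at 1 (via fail)
pos 31 'c': at 2
pos 32 'b': at 8 (via fail)
pos 33 'c': at 9
pos 34 'a': at 10
pos 35 'a': at 11
pos 36 'b': at 12  ** P1@[31:36]
pos 37 'a': at 1 (via fail)
pos 38 'c': at 2
pos 39 'a': at 3
pos 40 'b': at 4
pos 41 'b': at 5
pos 42 'b': at 6  ** P0@[37:42]
pos 43 'a': at 1 (via fail)
pos 44 'b': at 0 (via fail)
pos 45 'c': at 7
pos 46 'b': at 8
pos 47 'c': at 9
pos 48 'a': at 10
pos 49 'a': at 11
pos 50 'b': at 12  ** P1@[45:50]
pos 51 'c': at 7 (via fail)
pos 52 'a': at 1 (via fail)
pos 53 'b': at 0 (via fail)
pos 54 'b': at 0
pos 55 'c': at 7

Result: [[5,0],[12,1],[22,0],[29,1],[36,1],[42,0],[50,1]]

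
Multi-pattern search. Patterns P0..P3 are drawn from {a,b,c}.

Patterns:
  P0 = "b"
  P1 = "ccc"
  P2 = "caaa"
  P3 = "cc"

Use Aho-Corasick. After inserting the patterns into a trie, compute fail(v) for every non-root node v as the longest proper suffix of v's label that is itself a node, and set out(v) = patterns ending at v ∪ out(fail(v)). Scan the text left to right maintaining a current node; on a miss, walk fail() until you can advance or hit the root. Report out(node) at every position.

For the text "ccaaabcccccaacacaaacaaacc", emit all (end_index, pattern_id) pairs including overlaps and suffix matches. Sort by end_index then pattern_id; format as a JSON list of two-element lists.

Construct AC machine:
Trie nodes:
  0='ε' goto b→1 c→2
  1='b' goto ·  [P0 ends]
  2='c' goto a→5 c→3
  3='cc' goto c→4  [P3 ends]
  4='ccc' goto ·  [P1 ends]
  5='ca' goto a→6
  6='caa' goto a→7
  7='caaa' goto ·  [P2 ends]

BFS fail/out derivation:
  fail(1) 'b': from fail(0)=0 chase 'b': 0 ⇒ 0;  out={0}∪out(0)={0}
  fail(2) 'c': from fail(0)=0 chase 'c': 0 ⇒ 0;  out=∅∪out(0)=∅
  fail(3) 'cc': from fail(2)=0 chase 'c': 0 ⇒ 2;  out={3}∪out(2)={3}
  fail(5) 'ca': from fail(2)=0 chase 'a': 0 ⇒ 0;  out=∅∪out(0)=∅
  fail(4) 'ccc': from fail(3)=2 chase 'c': 2 ⇒ 3;  out={1}∪out(3)={1,3}
  fail(6) 'caa': from fail(5)=0 chase 'a': 0 ⇒ 0;  out=∅∪out(0)=∅
  fail(7) 'caaa': from fail(6)=0 chase 'a': 0 ⇒ 0;  out={2}∪out(0)={2}

Text stream:
i=0 'c': node 0→2
i=1 'c': node 2→3  → match P3@[0:1]
i=2 'a': node 3→5 ·f
i=3 'a': node 5→6
i=4 'a': node 6→7  → match P2@[1:4]
i=5 'b': node 7→1 ·f  → match P0@[5:5]
i=6 'c': node 1→2 ·f
i=7 'c': node 2→3  → match P3@[6:7]
i=8 'c': node 3→4  → match P1@[6:8],P3@[7:8]
i=9 'c': node 4→4 ·f  → match P1@[7:9],P3@[8:9]
i=10 'c': node 4→4 ·f  → match P1@[8:10],P3@[9:10]
i=11 'a': node 4→5 ·f
i=12 'a': node 5→6
i=13 'c': node 6→2 ·f
i=14 'a': node 2→5
i=15 'c': node 5→2 ·f
i=16 'a': node 2→5
i=17 'a': node 5→6
i=18 'a': node 6→7  → match P2@[15:18]
i=19 'c': node 7→2 ·f
i=20 'a': node 2→5
i=21 'a': node 5→6
i=22 'a': node 6→7  → match P2@[19:22]
i=23 'c': node 7→2 ·f
i=24 'c': node 2→3  → match P3@[23:24]

All matches (sorted): [[1,3],[4,2],[5,0],[7,3],[8,1],[8,3],[9,1],[9,3],[10,1],[10,3],[18,2],[22,2],[24,3]]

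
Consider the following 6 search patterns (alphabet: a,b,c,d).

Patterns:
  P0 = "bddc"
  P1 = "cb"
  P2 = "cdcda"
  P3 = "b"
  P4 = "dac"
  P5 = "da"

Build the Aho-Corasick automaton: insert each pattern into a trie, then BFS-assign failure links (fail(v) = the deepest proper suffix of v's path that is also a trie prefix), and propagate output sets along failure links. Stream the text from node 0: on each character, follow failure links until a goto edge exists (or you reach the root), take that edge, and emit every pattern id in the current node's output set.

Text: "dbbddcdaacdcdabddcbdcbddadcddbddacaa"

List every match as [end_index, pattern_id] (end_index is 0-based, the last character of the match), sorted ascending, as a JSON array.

Construct AC machine:
Trie nodes:
  n0 'ε': b→1 c→5 d→11
  n1 'b': d→2  [P3 ends]
  n2 'bd': d→3
  n3 'bdd': c→4
  n4 'bddc': ·  [P0 ends]
  n5 'c': b→6 d→7
  n6 'cb': ·  [P1 ends]
  n7 'cd': c→8
  n8 'cdc': d→9
  n9 'cdcd': a→10
  n10 'cdcda': ·  [P2 ends]
  n11 'd': a→12
  n12 'da': c→13  [P5 ends]
  n13 'dac': ·  [P4 ends]

BFS fail/out derivation:
  n1('b'): parent n0 fail=0; on 'b' 0 → fail=0;  out {3}∪∅={3}
  n5('c'): parent n0 fail=0; on 'c' 0 → fail=0;  out ∅∪∅=∅
  n11('d'): parent n0 fail=0; on 'd' 0 → fail=0;  out ∅∪∅=∅
  n2('bd'): parent n1 fail=0; on 'd' 0 → fail=11;  out ∅∪∅=∅
  n6('cb'): parent n5 fail=0; on 'b' 0 → fail=1;  out {1}∪{3}={1,3}
  n7('cd'): parent n5 fail=0; on 'd' 0 → fail=11;  out ∅∪∅=∅
  n12('da'): parent n11 fail=0; on 'a' 0 → fail=0;  out {5}∪∅={5}
  n3('bdd'): parent n2 fail=11; on 'd' 11→0 → fail=11;  out ∅∪∅=∅
  n8('cdc'): parent n7 fail=11; on 'c' 11→0 → fail=5;  out ∅∪∅=∅
  n13('dac'): parent n12 fail=0; on 'c' 0 → fail=5;  out {4}∪∅={4}
  n4('bddc'): parent n3 fail=11; on 'c' 11→0 → fail=5;  out {0}∪∅={0}
  n9('cdcd'): parent n8 fail=5; on 'd' 5 → fail=7;  out ∅∪∅=∅
  n10('cdcda'): parent n9 fail=7; on 'a' 7→11 → fail=12;  out {2}∪{5}={2,5}

Run:
[0] read 'd'  n0⇒n11
[1] read 'b'  n11⇒n1 (fail-walked)  → match P3@[1:1]
[2] read 'b'  n1⇒n1 (fail-walked)  → match P3@[2:2]
[3] read 'd'  n1⇒n2
[4] read 'd'  n2⇒n3
[5] read 'c'  n3⇒n4  → match P0@[2:5]
[6] read 'd'  n4⇒n7 (fail-walked)
[7] read 'a'  n7⇒n12 (fail-walked)  → match P5@[6:7]
[8] read 'a'  n12⇒n0 (fail-walked)
[9] read 'c'  n0⇒n5
[10] read 'd'  n5⇒n7
[11] read 'c'  n7⇒n8
[12] read 'd'  n8⇒n9
[13] read 'a'  n9⇒n10  → match P2@[9:13],P5@[12:13]
[14] read 'b'  n10⇒n1 (fail-walked)  → match P3@[14:14]
[15] read 'd'  n1⇒n2
[16] read 'd'  n2⇒n3
[17] read 'c'  n3⇒n4  → match P0@[14:17]
[18] read 'b'  n4⇒n6 (fail-walked)  → match P1@[17:18],P3@[18:18]
[19] read 'd'  n6⇒n2 (fail-walked)
[20] read 'c'  n2⇒n5 (fail-walked)
[21] read 'b'  n5⇒n6  → match P1@[20:21],P3@[21:21]
[22] read 'd'  n6⇒n2 (fail-walked)
[23] read 'd'  n2⇒n3
[24] read 'a'  n3⇒n12 (fail-walked)  → match P5@[23:24]
[25] read 'd'  n12⇒n11 (fail-walked)
[26] read 'c'  n11⇒n5 (fail-walked)
[27] read 'd'  n5⇒n7
[28] read 'd'  n7⇒n11 (fail-walked)
[29] read 'b'  n11⇒n1 (fail-walked)  → match P3@[29:29]
[30] read 'd'  n1⇒n2
[31] read 'd'  n2⇒n3
[32] read 'a'  n3⇒n12 (fail-walked)  → match P5@[31:32]
[33] read 'c'  n12⇒n13  → match P4@[31:33]
[34] read 'a'  n13⇒n0 (fail-walked)
[35] read 'a'  n0⇒n0

Result: [[1,3],[2,3],[5,0],[7,5],[13,2],[13,5],[14,3],[17,0],[18,1],[18,3],[21,1],[21,3],[24,5],[29,3],[32,5],[33,4]]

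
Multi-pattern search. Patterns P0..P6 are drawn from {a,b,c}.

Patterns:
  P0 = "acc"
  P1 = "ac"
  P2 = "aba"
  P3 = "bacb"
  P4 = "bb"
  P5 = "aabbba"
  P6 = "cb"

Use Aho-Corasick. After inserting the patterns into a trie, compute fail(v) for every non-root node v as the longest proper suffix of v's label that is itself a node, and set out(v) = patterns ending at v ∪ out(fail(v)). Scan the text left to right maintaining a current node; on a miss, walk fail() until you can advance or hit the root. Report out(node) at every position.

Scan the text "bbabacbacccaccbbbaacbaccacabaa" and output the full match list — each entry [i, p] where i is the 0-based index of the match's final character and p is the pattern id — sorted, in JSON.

Build automaton:
Trie nodes:
  n0 'ε': a→1 b→6 c→16
  n1 'a': a→11 b→4 c→2
  n2 'ac': c→3  ←P1
  n3 'acc': ·  ←P0
  n4 'ab': a→5
  n5 'aba': ·  ←P2
  n6 'b': a→7 b→10
  n7 'ba': c→8
  n8 'bac': b→9
  n9 'bacb': ·  ←P3
  n10 'bb': ·  ←P4
  n11 'aa': b→12
  n12 'aab': b→13
  n13 'aabb': b→14
  n14 'aabbb': a→15
  n15 'aabbba': ·  ←P5
  n16 'c': b→17
  n17 'cb': ·  ←P6

Failure links (BFS by depth):
  n1('a'): parent n0 fail=0; on 'a' 0 → fail=0;  out ∅∪∅=∅
  n6('b'): parent n0 fail=0; on 'b' 0 → fail=0;  out ∅∪∅=∅
  n16('c'): parent n0 fail=0; on 'c' 0 → fail=0;  out ∅∪∅=∅
  n2('ac'): parent n1 fail=0; on 'c' 0 → fail=16;  out {1}∪∅={1}
  n4('ab'): parent n1 fail=0; on 'b' 0 → fail=6;  out ∅∪∅=∅
  n7('ba'): parent n6 fail=0; on 'a' 0 → fail=1;  out ∅∪∅=∅
  n10('bb'): parent n6 fail=0; on 'b' 0 → fail=6;  out {4}∪∅={4}
  n11('aa'): parent n1 fail=0; on 'a' 0 → fail=1;  out ∅∪∅=∅
  n17('cb'): parent n16 fail=0; on 'b' 0 → fail=6;  out {6}∪∅={6}
  n3('acc'): parent n2 fail=16; on 'c' 16→0 → fail=16;  out {0}∪∅={0}
  n5('aba'): parent n4 fail=6; on 'a' 6 → fail=7;  out {2}∪∅={2}
  n8('bac'): parent n7 fail=1; on 'c' 1 → fail=2;  out ∅∪{1}={1}
  n12('aab'): parent n11 fail=1; on 'b' 1 → fail=4;  out ∅∪∅=∅
  n9('bacb'): parent n8 fail=2; on 'b' 2→16 → fail=17;  out {3}∪{6}={3,6}
  n13('aabb'): parent n12 fail=4; on 'b' 4→6 → fail=10;  out ∅∪{4}={4}
  n14('aabbb'): parent n13 fail=10; on 'b' 10→6 → fail=10;  out ∅∪{4}={4}
  n15('aabbba'): parent n14 fail=10; on 'a' 10→6 → fail=7;  out {5}∪∅={5}

Run:
[0] read 'b'  n0⇒n6
[1] read 'b'  n6⇒n10  emit P4@[0:1]
[2] read 'a'  n10⇒n7 ·f
[3] read 'b'  n7⇒n4 ·f
[4] read 'a'  n4⇒n5  emit P2@[2:4]
[5] read 'c'  n5⇒n8 ·f  emit P1@[4:5]
[6] read 'b'  n8⇒n9  emit P3@[3:6],P6@[5:6]
[7] read 'a'  n9⇒n7 ·f
[8] read 'c'  n7⇒n8  emit P1@[7:8]
[9] read 'c'  n8⇒n3 ·f  emit P0@[7:9]
[10] read 'c'  n3⇒n16 ·f
[11] read 'a'  n16⇒n1 ·f
[12] read 'c'  n1⇒n2  emit P1@[11:12]
[13] read 'c'  n2⇒n3  emit P0@[11:13]
[14] read 'b'  n3⇒n17 ·f  emit P6@[13:14]
[15] read 'b'  n17⇒n10 ·f  emit P4@[14:15]
[16] read 'b'  n10⇒n10 ·f  emit P4@[15:16]
[17] read 'a'  n10⇒n7 ·f
[18] read 'a'  n7⇒n11 ·f
[19] read 'c'  n11⇒n2 ·f  emit P1@[18:19]
[20] read 'b'  n2⇒n17 ·f  emit P6@[19:20]
[21] read 'a'  n17⇒n7 ·f
[22] read 'c'  n7⇒n8  emit P1@[21:22]
[23] read 'c'  n8⇒n3 ·f  emit P0@[21:23]
[24] read 'a'  n3⇒n1 ·f
[25] read 'c'  n1⇒n2  emit P1@[24:25]
[26] read 'a'  n2⇒n1 ·f
[27] read 'b'  n1⇒n4
[28] read 'a'  n4⇒n5  emit P2@[26:28]
[29] read 'a'  n5⇒n11 ·f

All matches (sorted): [[1,4],[4,2],[5,1],[6,3],[6,6],[8,1],[9,0],[12,1],[13,0],[14,6],[15,4],[16,4],[19,1],[20,6],[22,1],[23,0],[25,1],[28,2]]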